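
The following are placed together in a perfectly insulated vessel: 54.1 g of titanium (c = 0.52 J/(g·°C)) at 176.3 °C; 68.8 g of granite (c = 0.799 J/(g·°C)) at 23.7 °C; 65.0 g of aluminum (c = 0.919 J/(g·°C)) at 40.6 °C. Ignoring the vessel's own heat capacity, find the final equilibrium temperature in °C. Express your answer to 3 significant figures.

T_f = 60.8 °C

Σ mᵢcᵢ(T − Tᵢ) = 0  ⇒  T = Σ mᵢcᵢTᵢ / Σ mᵢcᵢ
Σ mᵢcᵢ = 54.1×0.52 + 68.8×0.799 + 65.0×0.919 = 142.8382
Σ mᵢcᵢTᵢ = 28.132×176.3 + 54.9712×23.7 + 59.735×40.6 = 8687.7
T = 8687.7 / 142.8382 = 60.82 °C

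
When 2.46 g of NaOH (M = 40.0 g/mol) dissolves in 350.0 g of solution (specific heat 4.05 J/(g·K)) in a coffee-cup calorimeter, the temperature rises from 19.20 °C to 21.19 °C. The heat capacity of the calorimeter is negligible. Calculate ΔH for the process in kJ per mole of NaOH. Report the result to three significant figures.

ΔH = -45.9 kJ/mol

|ΔT| = |21.19 − 19.20| = 1.99 °C
|q_surr| = (350.0 × 4.05) × 1.99 = 1417.5 × 1.99 = 2821 J
n(NaOH) = 2.46 / 40.0 = 0.06150 mol
Temperature rose, so q_rxn = −|q_surr| = -2.821 kJ
ΔH = q_rxn / n = -45.87 kJ/mol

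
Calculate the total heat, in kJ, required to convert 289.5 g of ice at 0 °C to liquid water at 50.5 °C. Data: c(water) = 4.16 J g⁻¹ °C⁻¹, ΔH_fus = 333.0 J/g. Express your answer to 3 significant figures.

q1 (melt at 0 °C): 289.5 × 333.0 = 96404 J
q2 (heat water 0.0→50.5 °C): 289.5 × 4.16 × 50.5 = 60818 J
Total: 96404 + 60818 = 157222 J = 157 kJ

q = 157 kJ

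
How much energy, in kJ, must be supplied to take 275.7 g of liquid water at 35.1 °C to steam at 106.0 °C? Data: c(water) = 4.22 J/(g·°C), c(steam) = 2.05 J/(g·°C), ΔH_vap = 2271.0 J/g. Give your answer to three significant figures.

q1 (heat water 35.1→100.0 °C): 275.7 × 4.22 × 64.9 = 75508 J
q2 (vaporize at 100 °C): 275.7 × 2271.0 = 626115 J
q3 (heat steam 100.0→106.0 °C): 275.7 × 2.05 × 6.0 = 3391 J
Total: 75508 + 626115 + 3391 = 705014 J = 705 kJ

q = 705 kJ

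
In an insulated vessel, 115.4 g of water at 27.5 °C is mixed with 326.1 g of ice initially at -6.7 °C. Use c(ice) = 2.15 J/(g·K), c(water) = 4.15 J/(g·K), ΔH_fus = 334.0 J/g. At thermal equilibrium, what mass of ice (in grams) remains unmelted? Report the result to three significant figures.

Heat to warm all ice to 0 °C: 326.1×2.15×6.7 = 4697.5 J
Heat released by water cooling to 0 °C: 115.4×4.15×27.5 = 13170 J
13170 J < 4697.5 + 326.1×334.0 = 113614.9 J, so not all ice melts; final T = 0 °C.
Heat left for melting: 13170 − 4697.5 = 8472.5 J
Mass melted = 8472.5 / 334.0 = 25.37 g
Ice remaining = 326.1 − 25.37 = 300.73 g

m_ice remaining = 301 g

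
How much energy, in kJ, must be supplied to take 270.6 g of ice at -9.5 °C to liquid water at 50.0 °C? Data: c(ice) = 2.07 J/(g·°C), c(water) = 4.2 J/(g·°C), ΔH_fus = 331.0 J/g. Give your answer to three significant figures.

q = 152 kJ

q1 (heat ice -9.5→0.0 °C): 270.6 × 2.07 × 9.5 = 5321 J
q2 (melt at 0 °C): 270.6 × 331.0 = 89569 J
q3 (heat water 0.0→50.0 °C): 270.6 × 4.2 × 50.0 = 56826 J
Total: 5321 + 89569 + 56826 = 151716 J = 152 kJ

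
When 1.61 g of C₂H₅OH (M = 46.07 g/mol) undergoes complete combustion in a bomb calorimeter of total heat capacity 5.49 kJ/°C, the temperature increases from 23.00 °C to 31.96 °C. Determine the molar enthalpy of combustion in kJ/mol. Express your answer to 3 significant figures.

ΔT = 31.96 − 23.00 = 8.96 °C
q_cal = C_cal × ΔT = 5.49 × 8.96 = 49.1904 kJ
n = 1.61 / 46.07 = 0.03495 mol
q_rxn = −q_cal = -49.1904 kJ
ΔH = -49.1904 / 0.03495 = -1407 kJ/mol

ΔH = -1410 kJ/mol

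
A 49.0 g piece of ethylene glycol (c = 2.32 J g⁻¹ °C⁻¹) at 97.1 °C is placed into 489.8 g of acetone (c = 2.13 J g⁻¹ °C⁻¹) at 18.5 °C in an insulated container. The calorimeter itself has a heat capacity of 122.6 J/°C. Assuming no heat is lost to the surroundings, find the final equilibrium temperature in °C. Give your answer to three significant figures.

T_f = 25.5 °C

Heat lost by ethylene glycol = heat gained by acetone + calorimeter.
(49.0)(2.32)(97.1 − T) = [(489.8)(2.13) + 122.6](T − 18.5)
113.68 (97.1 − T) = 1165.874 (T − 18.5)
11038 − 113.68 T = 1165.874 T − 21569
32607 = 1279.554 T
T = 25.48 °C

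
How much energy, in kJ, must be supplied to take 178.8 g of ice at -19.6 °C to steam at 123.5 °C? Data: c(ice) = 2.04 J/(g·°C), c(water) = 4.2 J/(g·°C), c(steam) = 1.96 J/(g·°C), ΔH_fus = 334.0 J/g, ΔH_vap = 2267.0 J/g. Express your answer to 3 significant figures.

q1 (heat ice -19.6→0.0 °C): 178.8 × 2.04 × 19.6 = 7149 J
q2 (melt at 0 °C): 178.8 × 334.0 = 59719 J
q3 (heat water 0.0→100.0 °C): 178.8 × 4.2 × 100.0 = 75096 J
q4 (vaporize at 100 °C): 178.8 × 2267.0 = 405340 J
q5 (heat steam 100.0→123.5 °C): 178.8 × 1.96 × 23.5 = 8236 J
Total: 7149 + 59719 + 75096 + 405340 + 8236 = 555540 J = 556 kJ

q = 556 kJ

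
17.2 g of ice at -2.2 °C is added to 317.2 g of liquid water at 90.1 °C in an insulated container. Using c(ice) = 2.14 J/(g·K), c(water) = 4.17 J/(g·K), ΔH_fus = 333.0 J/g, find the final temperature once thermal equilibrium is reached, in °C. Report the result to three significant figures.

Heat to bring ice to 0 °C and melt it: q₁ = 17.2×2.14×2.2 + 17.2×333.0 = 5808.6 J
Heat the water can supply cooling to 0 °C: 317.2×4.17×90.1 = 119177 J > q₁, so all ice melts.
Energy balance: 317.2×4.17×(90.1 − T) = 5808.6 + 17.2×4.17×(T − 0)
1322.724(90.1 − T) = 5808.6 + 71.724 T
119177 − 5808.6 = 1394.448 T
T = 113368.4 / 1394.448 = 81.30 °C

T_f = 81.3 °C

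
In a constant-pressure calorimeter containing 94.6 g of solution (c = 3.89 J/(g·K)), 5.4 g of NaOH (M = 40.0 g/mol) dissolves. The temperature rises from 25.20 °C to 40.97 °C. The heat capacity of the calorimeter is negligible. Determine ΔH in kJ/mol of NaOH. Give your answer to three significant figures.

|ΔT| = |40.97 − 25.20| = 15.77 °C
|q_surr| = (94.6 × 3.89) × 15.77 = 367.994 × 15.77 = 5803 J
n(NaOH) = 5.4 / 40.0 = 0.1350 mol
Temperature rose, so q_rxn = −|q_surr| = -5.803 kJ
ΔH = q_rxn / n = -42.99 kJ/mol

ΔH = -43.0 kJ/mol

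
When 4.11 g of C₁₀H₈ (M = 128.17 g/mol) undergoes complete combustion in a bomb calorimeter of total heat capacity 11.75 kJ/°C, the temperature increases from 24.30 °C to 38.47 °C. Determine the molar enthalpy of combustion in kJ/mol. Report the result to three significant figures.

ΔT = 38.47 − 24.30 = 14.17 °C
q_cal = C_cal × ΔT = 11.75 × 14.17 = 166.4975 kJ
n = 4.11 / 128.17 = 0.03207 mol
q_rxn = −q_cal = -166.4975 kJ
ΔH = -166.4975 / 0.03207 = -5192 kJ/mol

ΔH = -5190 kJ/mol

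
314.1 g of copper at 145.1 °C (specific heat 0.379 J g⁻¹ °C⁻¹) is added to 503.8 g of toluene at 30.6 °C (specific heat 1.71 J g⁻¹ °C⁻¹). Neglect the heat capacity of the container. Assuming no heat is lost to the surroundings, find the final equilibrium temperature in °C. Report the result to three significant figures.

Heat lost by copper = heat gained by toluene.
(314.1)(0.379)(145.1 − T) = (503.8)(1.71)(T − 30.6)
119.0439 (145.1 − T) = 861.498 (T − 30.6)
17273 − 119.0439 T = 861.498 T − 26362
43635 = 980.5419 T
T = 44.50 °C

T_f = 44.5 °C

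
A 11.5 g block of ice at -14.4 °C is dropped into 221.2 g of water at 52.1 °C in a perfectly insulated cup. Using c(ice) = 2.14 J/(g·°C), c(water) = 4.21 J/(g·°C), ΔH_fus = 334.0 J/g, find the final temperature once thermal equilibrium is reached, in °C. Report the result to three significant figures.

Heat to bring ice to 0 °C and melt it: q₁ = 11.5×2.14×14.4 + 11.5×334.0 = 4195.4 J
Heat the water can supply cooling to 0 °C: 221.2×4.21×52.1 = 48518.2 J > q₁, so all ice melts.
Energy balance: 221.2×4.21×(52.1 − T) = 4195.4 + 11.5×4.21×(T − 0)
931.252(52.1 − T) = 4195.4 + 48.415 T
48518.2 − 4195.4 = 979.667 T
T = 44322.8 / 979.667 = 45.24 °C

T_f = 45.2 °C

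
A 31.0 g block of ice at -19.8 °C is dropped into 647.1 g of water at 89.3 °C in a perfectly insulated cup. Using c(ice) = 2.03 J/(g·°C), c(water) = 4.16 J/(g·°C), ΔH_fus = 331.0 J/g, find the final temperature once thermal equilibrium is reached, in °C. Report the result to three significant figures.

T_f = 81.1 °C

Heat to bring ice to 0 °C and melt it: q₁ = 31.0×2.03×19.8 + 31.0×331.0 = 11507 J
Heat the water can supply cooling to 0 °C: 647.1×4.16×89.3 = 240390 J > q₁, so all ice melts.
Energy balance: 647.1×4.16×(89.3 − T) = 11507 + 31.0×4.16×(T − 0)
2691.936(89.3 − T) = 11507 + 128.96 T
240390 − 11507 = 2820.896 T
T = 228883 / 2820.896 = 81.14 °C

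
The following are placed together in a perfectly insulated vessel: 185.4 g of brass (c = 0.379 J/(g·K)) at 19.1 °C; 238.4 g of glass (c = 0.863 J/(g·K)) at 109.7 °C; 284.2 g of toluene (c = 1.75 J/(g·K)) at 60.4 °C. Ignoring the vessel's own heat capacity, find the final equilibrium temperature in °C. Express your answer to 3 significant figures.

Σ mᵢcᵢ(T − Tᵢ) = 0  ⇒  T = Σ mᵢcᵢTᵢ / Σ mᵢcᵢ
Σ mᵢcᵢ = 185.4×0.379 + 238.4×0.863 + 284.2×1.75 = 773.3558
Σ mᵢcᵢTᵢ = 70.2666×19.1 + 205.7392×109.7 + 497.35×60.4 = 53952
T = 53952 / 773.3558 = 69.76 °C

T_f = 69.8 °C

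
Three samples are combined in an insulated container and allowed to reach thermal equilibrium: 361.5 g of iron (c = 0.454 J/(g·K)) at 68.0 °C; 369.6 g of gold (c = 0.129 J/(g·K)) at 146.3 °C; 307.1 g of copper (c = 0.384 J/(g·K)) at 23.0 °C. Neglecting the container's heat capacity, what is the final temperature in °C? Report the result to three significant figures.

T_f = 63.2 °C

Σ mᵢcᵢ(T − Tᵢ) = 0  ⇒  T = Σ mᵢcᵢTᵢ / Σ mᵢcᵢ
Σ mᵢcᵢ = 361.5×0.454 + 369.6×0.129 + 307.1×0.384 = 329.7258
Σ mᵢcᵢTᵢ = 164.121×68.0 + 47.6784×146.3 + 117.9264×23.0 = 20848
T = 20848 / 329.7258 = 63.23 °C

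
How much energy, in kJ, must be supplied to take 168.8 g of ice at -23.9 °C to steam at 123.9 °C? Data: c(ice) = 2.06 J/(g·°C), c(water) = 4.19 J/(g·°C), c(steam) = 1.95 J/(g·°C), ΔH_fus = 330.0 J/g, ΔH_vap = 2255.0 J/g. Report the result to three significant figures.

q1 (heat ice -23.9→0.0 °C): 168.8 × 2.06 × 23.9 = 8311 J
q2 (melt at 0 °C): 168.8 × 330.0 = 55704 J
q3 (heat water 0.0→100.0 °C): 168.8 × 4.19 × 100.0 = 70727 J
q4 (vaporize at 100 °C): 168.8 × 2255.0 = 380644 J
q5 (heat steam 100.0→123.9 °C): 168.8 × 1.95 × 23.9 = 7867 J
Total: 8311 + 55704 + 70727 + 380644 + 7867 = 523253 J = 523 kJ

q = 523 kJ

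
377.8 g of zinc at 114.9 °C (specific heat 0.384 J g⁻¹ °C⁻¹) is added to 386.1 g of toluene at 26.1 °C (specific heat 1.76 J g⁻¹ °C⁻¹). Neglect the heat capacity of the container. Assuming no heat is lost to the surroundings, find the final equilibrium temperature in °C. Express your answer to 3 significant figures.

T_f = 41.7 °C

Heat lost by zinc = heat gained by toluene.
(377.8)(0.384)(114.9 − T) = (386.1)(1.76)(T − 26.1)
145.0752 (114.9 − T) = 679.536 (T − 26.1)
16669 − 145.0752 T = 679.536 T − 17736
34405 = 824.6112 T
T = 41.72 °C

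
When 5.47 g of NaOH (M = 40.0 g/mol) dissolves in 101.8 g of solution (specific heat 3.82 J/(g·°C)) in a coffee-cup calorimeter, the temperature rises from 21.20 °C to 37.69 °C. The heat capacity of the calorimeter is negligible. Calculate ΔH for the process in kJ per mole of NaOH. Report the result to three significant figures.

ΔH = -46.9 kJ/mol

|ΔT| = |37.69 − 21.20| = 16.49 °C
|q_surr| = (101.8 × 3.82) × 16.49 = 388.876 × 16.49 = 6413 J
n(NaOH) = 5.47 / 40.0 = 0.1368 mol
Temperature rose, so q_rxn = −|q_surr| = -6.413 kJ
ΔH = q_rxn / n = -46.88 kJ/mol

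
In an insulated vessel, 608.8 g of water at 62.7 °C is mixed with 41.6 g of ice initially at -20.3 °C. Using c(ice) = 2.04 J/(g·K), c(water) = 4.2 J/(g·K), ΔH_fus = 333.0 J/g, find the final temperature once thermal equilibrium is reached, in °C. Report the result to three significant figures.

T_f = 53.0 °C

Heat to bring ice to 0 °C and melt it: q₁ = 41.6×2.04×20.3 + 41.6×333.0 = 15576 J
Heat the water can supply cooling to 0 °C: 608.8×4.2×62.7 = 160321 J > q₁, so all ice melts.
Energy balance: 608.8×4.2×(62.7 − T) = 15576 + 41.6×4.2×(T − 0)
2556.96(62.7 − T) = 15576 + 174.72 T
160321 − 15576 = 2731.68 T
T = 144745 / 2731.68 = 52.99 °C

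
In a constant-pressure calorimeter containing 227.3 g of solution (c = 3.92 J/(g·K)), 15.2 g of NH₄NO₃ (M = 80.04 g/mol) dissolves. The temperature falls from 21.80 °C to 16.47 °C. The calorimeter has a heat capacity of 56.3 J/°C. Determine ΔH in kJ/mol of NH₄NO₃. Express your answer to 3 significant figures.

|ΔT| = |16.47 − 21.80| = 5.33 °C
|q_surr| = (227.3 × 3.92 + 56.3) × 5.33 = 947.316 × 5.33 = 5049 J
n(NH₄NO₃) = 15.2 / 80.04 = 0.1899 mol
Temperature fell, so q_rxn = +|q_surr| = 5.049 kJ
ΔH = q_rxn / n = 26.59 kJ/mol

ΔH = 26.6 kJ/mol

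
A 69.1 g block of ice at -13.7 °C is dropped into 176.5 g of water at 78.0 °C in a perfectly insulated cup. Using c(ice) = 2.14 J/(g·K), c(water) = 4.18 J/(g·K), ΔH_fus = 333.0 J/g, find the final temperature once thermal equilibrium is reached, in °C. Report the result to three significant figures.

T_f = 31.7 °C

Heat to bring ice to 0 °C and melt it: q₁ = 69.1×2.14×13.7 + 69.1×333.0 = 25036 J
Heat the water can supply cooling to 0 °C: 176.5×4.18×78.0 = 57546.1 J > q₁, so all ice melts.
Energy balance: 176.5×4.18×(78.0 − T) = 25036 + 69.1×4.18×(T − 0)
737.77(78.0 − T) = 25036 + 288.838 T
57546.1 − 25036 = 1026.608 T
T = 32510.1 / 1026.608 = 31.67 °C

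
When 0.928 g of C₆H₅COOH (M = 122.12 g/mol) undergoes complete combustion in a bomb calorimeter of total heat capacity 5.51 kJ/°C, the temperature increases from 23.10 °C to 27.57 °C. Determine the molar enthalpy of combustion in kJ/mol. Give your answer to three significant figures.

ΔH = -3240 kJ/mol

ΔT = 27.57 − 23.10 = 4.47 °C
q_cal = C_cal × ΔT = 5.51 × 4.47 = 24.6297 kJ
n = 0.928 / 122.12 = 0.007599 mol
q_rxn = −q_cal = -24.6297 kJ
ΔH = -24.6297 / 0.007599 = -3241 kJ/mol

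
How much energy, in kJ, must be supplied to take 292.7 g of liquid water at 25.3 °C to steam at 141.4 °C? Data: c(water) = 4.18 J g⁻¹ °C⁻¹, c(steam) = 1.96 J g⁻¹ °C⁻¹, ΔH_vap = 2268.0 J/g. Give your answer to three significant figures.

q = 779 kJ

q1 (heat water 25.3→100.0 °C): 292.7 × 4.18 × 74.7 = 91394 J
q2 (vaporize at 100 °C): 292.7 × 2268.0 = 663844 J
q3 (heat steam 100.0→141.4 °C): 292.7 × 1.96 × 41.4 = 23751 J
Total: 91394 + 663844 + 23751 = 778989 J = 779 kJ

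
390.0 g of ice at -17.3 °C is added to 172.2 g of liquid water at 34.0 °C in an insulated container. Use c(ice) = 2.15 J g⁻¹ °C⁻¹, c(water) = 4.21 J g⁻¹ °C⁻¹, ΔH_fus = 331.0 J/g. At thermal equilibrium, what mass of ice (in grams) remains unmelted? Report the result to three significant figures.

m_ice remaining = 359 g

Heat to warm all ice to 0 °C: 390.0×2.15×17.3 = 14506 J
Heat released by water cooling to 0 °C: 172.2×4.21×34.0 = 24649 J
24649 J < 14506 + 390.0×331.0 = 143596 J, so not all ice melts; final T = 0 °C.
Heat left for melting: 24649 − 14506 = 10143 J
Mass melted = 10143 / 331.0 = 30.64 g
Ice remaining = 390.0 − 30.64 = 359.36 g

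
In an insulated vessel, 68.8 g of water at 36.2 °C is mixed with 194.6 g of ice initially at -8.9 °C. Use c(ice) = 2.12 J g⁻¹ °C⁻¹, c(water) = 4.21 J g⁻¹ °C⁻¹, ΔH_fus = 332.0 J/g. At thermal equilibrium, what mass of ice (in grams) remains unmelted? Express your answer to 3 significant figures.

m_ice remaining = 174 g

Heat to warm all ice to 0 °C: 194.6×2.12×8.9 = 3671.7 J
Heat released by water cooling to 0 °C: 68.8×4.21×36.2 = 10485 J
10485 J < 3671.7 + 194.6×332.0 = 68278.9 J, so not all ice melts; final T = 0 °C.
Heat left for melting: 10485 − 3671.7 = 6813.3 J
Mass melted = 6813.3 / 332.0 = 20.52 g
Ice remaining = 194.6 − 20.52 = 174.08 g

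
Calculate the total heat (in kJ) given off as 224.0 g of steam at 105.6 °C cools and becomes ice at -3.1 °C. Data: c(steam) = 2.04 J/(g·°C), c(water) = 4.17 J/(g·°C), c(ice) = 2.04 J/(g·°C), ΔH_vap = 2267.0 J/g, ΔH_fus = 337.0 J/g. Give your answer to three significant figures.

q = 681 kJ

q1 (cool steam 105.6→100 °C): 224.0 × 2.04 × 5.6 = 2559 J
q2 (condense at 100 °C): 224.0 × 2267.0 = 507808 J
q3 (cool water 100→0 °C): 224.0 × 4.17 × 100.0 = 93408 J
q4 (freeze at 0 °C): 224.0 × 337.0 = 75488 J
q5 (cool ice 0→-3.1 °C): 224.0 × 2.04 × 3.1 = 1417 J
Total: 2559 + 507808 + 93408 + 75488 + 1417 = 680680 J = 681 kJ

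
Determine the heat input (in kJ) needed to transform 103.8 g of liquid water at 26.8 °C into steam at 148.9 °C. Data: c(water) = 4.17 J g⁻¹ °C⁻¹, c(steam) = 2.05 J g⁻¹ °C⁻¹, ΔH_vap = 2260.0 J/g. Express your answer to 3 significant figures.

q = 277 kJ

q1 (heat water 26.8→100.0 °C): 103.8 × 4.17 × 73.2 = 31684 J
q2 (vaporize at 100 °C): 103.8 × 2260.0 = 234588 J
q3 (heat steam 100.0→148.9 °C): 103.8 × 2.05 × 48.9 = 10405 J
Total: 31684 + 234588 + 10405 = 276677 J = 277 kJ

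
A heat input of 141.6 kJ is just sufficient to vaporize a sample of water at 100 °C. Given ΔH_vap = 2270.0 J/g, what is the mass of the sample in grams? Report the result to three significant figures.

m = 62.4 g

m = q / ΔH_vap = 141600 J / 2270.0 J/g = 62.4 g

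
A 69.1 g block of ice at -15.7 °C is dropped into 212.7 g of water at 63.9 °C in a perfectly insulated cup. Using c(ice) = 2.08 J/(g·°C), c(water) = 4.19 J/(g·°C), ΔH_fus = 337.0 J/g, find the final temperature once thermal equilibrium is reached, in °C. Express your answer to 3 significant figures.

T_f = 26.6 °C

Heat to bring ice to 0 °C and melt it: q₁ = 69.1×2.08×15.7 + 69.1×337.0 = 25543 J
Heat the water can supply cooling to 0 °C: 212.7×4.19×63.9 = 56948.5 J > q₁, so all ice melts.
Energy balance: 212.7×4.19×(63.9 − T) = 25543 + 69.1×4.19×(T − 0)
891.213(63.9 − T) = 25543 + 289.529 T
56948.5 − 25543 = 1180.742 T
T = 31405.5 / 1180.742 = 26.60 °C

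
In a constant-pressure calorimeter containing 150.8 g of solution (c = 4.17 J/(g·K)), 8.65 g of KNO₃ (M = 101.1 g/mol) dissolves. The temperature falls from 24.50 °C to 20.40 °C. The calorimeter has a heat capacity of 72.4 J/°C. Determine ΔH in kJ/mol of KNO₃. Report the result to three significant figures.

ΔH = 33.6 kJ/mol

|ΔT| = |20.40 − 24.50| = 4.10 °C
|q_surr| = (150.8 × 4.17 + 72.4) × 4.10 = 701.236 × 4.10 = 2875 J
n(KNO₃) = 8.65 / 101.1 = 0.08556 mol
Temperature fell, so q_rxn = +|q_surr| = 2.875 kJ
ΔH = q_rxn / n = 33.60 kJ/mol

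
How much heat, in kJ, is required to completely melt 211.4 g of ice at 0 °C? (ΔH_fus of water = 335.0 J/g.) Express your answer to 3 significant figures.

q = 70.8 kJ

q = m × ΔH_fus = 211.4 × 335.0 = 70820 J = 70.8 kJ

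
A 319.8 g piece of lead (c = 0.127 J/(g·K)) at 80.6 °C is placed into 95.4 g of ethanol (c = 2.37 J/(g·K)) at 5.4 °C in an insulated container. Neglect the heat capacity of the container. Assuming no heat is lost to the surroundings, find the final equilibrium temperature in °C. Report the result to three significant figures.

T_f = 16.9 °C

Heat lost by lead = heat gained by ethanol.
(319.8)(0.127)(80.6 − T) = (95.4)(2.37)(T − 5.4)
40.6146 (80.6 − T) = 226.098 (T − 5.4)
3273.5 − 40.6146 T = 226.098 T − 1220.9
4494.4 = 266.7126 T
T = 16.85 °C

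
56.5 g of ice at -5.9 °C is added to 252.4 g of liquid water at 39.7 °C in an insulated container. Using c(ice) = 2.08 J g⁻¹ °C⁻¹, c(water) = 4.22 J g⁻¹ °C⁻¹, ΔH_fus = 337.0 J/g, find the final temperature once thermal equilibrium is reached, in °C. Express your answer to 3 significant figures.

Heat to bring ice to 0 °C and melt it: q₁ = 56.5×2.08×5.9 + 56.5×337.0 = 19734 J
Heat the water can supply cooling to 0 °C: 252.4×4.22×39.7 = 42285.6 J > q₁, so all ice melts.
Energy balance: 252.4×4.22×(39.7 − T) = 19734 + 56.5×4.22×(T − 0)
1065.128(39.7 − T) = 19734 + 238.43 T
42285.6 − 19734 = 1303.558 T
T = 22551.6 / 1303.558 = 17.30 °C

T_f = 17.3 °C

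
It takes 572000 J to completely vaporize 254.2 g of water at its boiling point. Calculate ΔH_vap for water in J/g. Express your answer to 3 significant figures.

ΔH_vap = q / m = 572000 / 254.2 = 2250 J/g

ΔH_vap = 2250 J/g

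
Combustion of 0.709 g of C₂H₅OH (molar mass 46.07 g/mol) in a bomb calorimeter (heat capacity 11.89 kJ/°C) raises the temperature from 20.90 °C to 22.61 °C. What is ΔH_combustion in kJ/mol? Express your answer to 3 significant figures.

ΔT = 22.61 − 20.90 = 1.71 °C
q_cal = C_cal × ΔT = 11.89 × 1.71 = 20.3319 kJ
n = 0.709 / 46.07 = 0.01539 mol
q_rxn = −q_cal = -20.3319 kJ
ΔH = -20.3319 / 0.01539 = -1321 kJ/mol

ΔH = -1320 kJ/mol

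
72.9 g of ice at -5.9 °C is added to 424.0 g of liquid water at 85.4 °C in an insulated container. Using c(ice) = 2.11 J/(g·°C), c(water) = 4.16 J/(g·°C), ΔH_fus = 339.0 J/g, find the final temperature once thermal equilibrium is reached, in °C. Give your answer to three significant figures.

Heat to bring ice to 0 °C and melt it: q₁ = 72.9×2.11×5.9 + 72.9×339.0 = 25621 J
Heat the water can supply cooling to 0 °C: 424.0×4.16×85.4 = 150632 J > q₁, so all ice melts.
Energy balance: 424.0×4.16×(85.4 − T) = 25621 + 72.9×4.16×(T − 0)
1763.84(85.4 − T) = 25621 + 303.264 T
150632 − 25621 = 2067.104 T
T = 125011 / 2067.104 = 60.48 °C

T_f = 60.5 °C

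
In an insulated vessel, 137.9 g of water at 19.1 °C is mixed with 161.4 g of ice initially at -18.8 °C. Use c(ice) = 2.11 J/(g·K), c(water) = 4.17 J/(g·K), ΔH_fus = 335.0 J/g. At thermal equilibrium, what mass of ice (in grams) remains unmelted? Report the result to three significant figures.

m_ice remaining = 148 g

Heat to warm all ice to 0 °C: 161.4×2.11×18.8 = 6402.4 J
Heat released by water cooling to 0 °C: 137.9×4.17×19.1 = 10983 J
10983 J < 6402.4 + 161.4×335.0 = 60471.4 J, so not all ice melts; final T = 0 °C.
Heat left for melting: 10983 − 6402.4 = 4580.6 J
Mass melted = 4580.6 / 335.0 = 13.67 g
Ice remaining = 161.4 − 13.67 = 147.73 g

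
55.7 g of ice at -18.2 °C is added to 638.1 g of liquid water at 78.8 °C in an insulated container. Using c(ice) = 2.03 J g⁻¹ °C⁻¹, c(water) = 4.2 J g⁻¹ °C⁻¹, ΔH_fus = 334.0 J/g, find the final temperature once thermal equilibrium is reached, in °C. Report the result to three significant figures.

T_f = 65.4 °C

Heat to bring ice to 0 °C and melt it: q₁ = 55.7×2.03×18.2 + 55.7×334.0 = 20662 J
Heat the water can supply cooling to 0 °C: 638.1×4.2×78.8 = 211186 J > q₁, so all ice melts.
Energy balance: 638.1×4.2×(78.8 − T) = 20662 + 55.7×4.2×(T − 0)
2680.02(78.8 − T) = 20662 + 233.94 T
211186 − 20662 = 2913.96 T
T = 190524 / 2913.96 = 65.38 °C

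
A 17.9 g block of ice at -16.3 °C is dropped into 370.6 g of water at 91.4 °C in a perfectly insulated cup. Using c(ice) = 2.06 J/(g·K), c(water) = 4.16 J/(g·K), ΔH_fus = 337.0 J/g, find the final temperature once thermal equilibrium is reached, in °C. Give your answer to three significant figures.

Heat to bring ice to 0 °C and melt it: q₁ = 17.9×2.06×16.3 + 17.9×337.0 = 6633.3 J
Heat the water can supply cooling to 0 °C: 370.6×4.16×91.4 = 140911 J > q₁, so all ice melts.
Energy balance: 370.6×4.16×(91.4 − T) = 6633.3 + 17.9×4.16×(T − 0)
1541.696(91.4 − T) = 6633.3 + 74.464 T
140911 − 6633.3 = 1616.160 T
T = 134277.7 / 1616.160 = 83.08 °C

T_f = 83.1 °C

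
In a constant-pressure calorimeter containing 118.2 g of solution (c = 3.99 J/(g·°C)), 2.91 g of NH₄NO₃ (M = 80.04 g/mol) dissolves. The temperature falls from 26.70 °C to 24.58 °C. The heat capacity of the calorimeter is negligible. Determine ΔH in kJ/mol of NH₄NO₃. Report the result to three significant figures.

|ΔT| = |24.58 − 26.70| = 2.12 °C
|q_surr| = (118.2 × 3.99) × 2.12 = 471.618 × 2.12 = 999.8 J
n(NH₄NO₃) = 2.91 / 80.04 = 0.03636 mol
Temperature fell, so q_rxn = +|q_surr| = 0.9998 kJ
ΔH = q_rxn / n = 27.50 kJ/mol

ΔH = 27.5 kJ/mol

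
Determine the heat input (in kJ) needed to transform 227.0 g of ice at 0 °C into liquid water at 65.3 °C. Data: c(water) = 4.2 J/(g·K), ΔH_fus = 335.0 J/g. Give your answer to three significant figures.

q1 (melt at 0 °C): 227.0 × 335.0 = 76045 J
q2 (heat water 0.0→65.3 °C): 227.0 × 4.2 × 65.3 = 62257 J
Total: 76045 + 62257 = 138302 J = 138 kJ

q = 138 kJ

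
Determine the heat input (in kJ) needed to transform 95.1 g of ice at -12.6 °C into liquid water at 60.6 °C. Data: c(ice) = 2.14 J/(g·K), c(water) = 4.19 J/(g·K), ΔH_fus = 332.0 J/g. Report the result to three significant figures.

q1 (heat ice -12.6→0.0 °C): 95.1 × 2.14 × 12.6 = 2564 J
q2 (melt at 0 °C): 95.1 × 332.0 = 31573 J
q3 (heat water 0.0→60.6 °C): 95.1 × 4.19 × 60.6 = 24147 J
Total: 2564 + 31573 + 24147 = 58284 J = 58.3 kJ

q = 58.3 kJ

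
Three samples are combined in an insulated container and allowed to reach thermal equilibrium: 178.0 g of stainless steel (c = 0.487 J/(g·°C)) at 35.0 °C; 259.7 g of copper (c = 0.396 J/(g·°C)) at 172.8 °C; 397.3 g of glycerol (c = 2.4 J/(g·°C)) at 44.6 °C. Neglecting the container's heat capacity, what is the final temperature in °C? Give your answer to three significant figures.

T_f = 55.4 °C

Σ mᵢcᵢ(T − Tᵢ) = 0  ⇒  T = Σ mᵢcᵢTᵢ / Σ mᵢcᵢ
Σ mᵢcᵢ = 178.0×0.487 + 259.7×0.396 + 397.3×2.4 = 1143.0472
Σ mᵢcᵢTᵢ = 86.686×35.0 + 102.8412×172.8 + 953.52×44.6 = 63332
T = 63332 / 1143.0472 = 55.41 °C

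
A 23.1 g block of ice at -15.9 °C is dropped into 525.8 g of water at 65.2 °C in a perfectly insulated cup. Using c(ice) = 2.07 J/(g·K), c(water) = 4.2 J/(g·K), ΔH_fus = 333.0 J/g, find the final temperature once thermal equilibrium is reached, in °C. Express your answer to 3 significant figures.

Heat to bring ice to 0 °C and melt it: q₁ = 23.1×2.07×15.9 + 23.1×333.0 = 8452.6 J
Heat the water can supply cooling to 0 °C: 525.8×4.2×65.2 = 143985 J > q₁, so all ice melts.
Energy balance: 525.8×4.2×(65.2 − T) = 8452.6 + 23.1×4.2×(T − 0)
2208.36(65.2 − T) = 8452.6 + 97.02 T
143985 − 8452.6 = 2305.38 T
T = 135532.4 / 2305.38 = 58.79 °C

T_f = 58.8 °C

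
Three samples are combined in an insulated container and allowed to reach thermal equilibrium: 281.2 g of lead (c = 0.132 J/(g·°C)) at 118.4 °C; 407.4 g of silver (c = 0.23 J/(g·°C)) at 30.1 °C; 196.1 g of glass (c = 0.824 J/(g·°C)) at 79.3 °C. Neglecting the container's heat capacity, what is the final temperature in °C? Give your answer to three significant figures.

T_f = 68.5 °C

Σ mᵢcᵢ(T − Tᵢ) = 0  ⇒  T = Σ mᵢcᵢTᵢ / Σ mᵢcᵢ
Σ mᵢcᵢ = 281.2×0.132 + 407.4×0.23 + 196.1×0.824 = 292.4068
Σ mᵢcᵢTᵢ = 37.1184×118.4 + 93.702×30.1 + 161.5864×79.3 = 20029
T = 20029 / 292.4068 = 68.50 °C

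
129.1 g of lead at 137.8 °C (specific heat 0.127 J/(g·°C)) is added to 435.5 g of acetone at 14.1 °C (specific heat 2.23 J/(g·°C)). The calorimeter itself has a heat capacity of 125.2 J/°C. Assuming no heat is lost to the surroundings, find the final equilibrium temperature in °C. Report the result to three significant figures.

T_f = 15.9 °C

Heat lost by lead = heat gained by acetone + calorimeter.
(129.1)(0.127)(137.8 − T) = [(435.5)(2.23) + 125.2](T − 14.1)
16.3957 (137.8 − T) = 1096.365 (T − 14.1)
2259.3 − 16.3957 T = 1096.365 T − 15459
17718.3 = 1112.7607 T
T = 15.92 °C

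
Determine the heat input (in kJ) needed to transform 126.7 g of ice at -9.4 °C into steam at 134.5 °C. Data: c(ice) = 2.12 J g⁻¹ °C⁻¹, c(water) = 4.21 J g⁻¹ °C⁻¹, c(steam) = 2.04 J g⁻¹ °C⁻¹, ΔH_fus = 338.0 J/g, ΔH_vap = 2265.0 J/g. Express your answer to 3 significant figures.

q = 395 kJ

q1 (heat ice -9.4→0.0 °C): 126.7 × 2.12 × 9.4 = 2525 J
q2 (melt at 0 °C): 126.7 × 338.0 = 42825 J
q3 (heat water 0.0→100.0 °C): 126.7 × 4.21 × 100.0 = 53341 J
q4 (vaporize at 100 °C): 126.7 × 2265.0 = 286976 J
q5 (heat steam 100.0→134.5 °C): 126.7 × 2.04 × 34.5 = 8917 J
Total: 2525 + 42825 + 53341 + 286976 + 8917 = 394584 J = 395 kJ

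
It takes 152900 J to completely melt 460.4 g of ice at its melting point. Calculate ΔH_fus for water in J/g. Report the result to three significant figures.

ΔH_fus = q / m = 152900 / 460.4 = 332 J/g

ΔH_fus = 332 J/g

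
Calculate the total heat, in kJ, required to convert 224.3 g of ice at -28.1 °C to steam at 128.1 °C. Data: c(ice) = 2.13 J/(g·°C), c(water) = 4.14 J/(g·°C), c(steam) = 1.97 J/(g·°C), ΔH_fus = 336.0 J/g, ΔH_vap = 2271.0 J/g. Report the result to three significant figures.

q = 703 kJ

q1 (heat ice -28.1→0.0 °C): 224.3 × 2.13 × 28.1 = 13425 J
q2 (melt at 0 °C): 224.3 × 336.0 = 75365 J
q3 (heat water 0.0→100.0 °C): 224.3 × 4.14 × 100.0 = 92860 J
q4 (vaporize at 100 °C): 224.3 × 2271.0 = 509385 J
q5 (heat steam 100.0→128.1 °C): 224.3 × 1.97 × 28.1 = 12417 J
Total: 13425 + 75365 + 92860 + 509385 + 12417 = 703452 J = 703 kJ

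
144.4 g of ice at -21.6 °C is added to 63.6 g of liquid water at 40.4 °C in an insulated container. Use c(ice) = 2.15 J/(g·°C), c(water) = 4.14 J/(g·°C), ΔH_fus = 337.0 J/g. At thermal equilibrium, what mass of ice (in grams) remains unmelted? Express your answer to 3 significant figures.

Heat to warm all ice to 0 °C: 144.4×2.15×21.6 = 6705.9 J
Heat released by water cooling to 0 °C: 63.6×4.14×40.4 = 10637 J
10637 J < 6705.9 + 144.4×337.0 = 55368.7 J, so not all ice melts; final T = 0 °C.
Heat left for melting: 10637 − 6705.9 = 3931.1 J
Mass melted = 3931.1 / 337.0 = 11.66 g
Ice remaining = 144.4 − 11.66 = 132.74 g

m_ice remaining = 133 g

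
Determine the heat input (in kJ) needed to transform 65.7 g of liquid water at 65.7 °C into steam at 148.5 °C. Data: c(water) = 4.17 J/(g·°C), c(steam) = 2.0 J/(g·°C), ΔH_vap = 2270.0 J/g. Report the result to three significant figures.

q1 (heat water 65.7→100.0 °C): 65.7 × 4.17 × 34.3 = 9397 J
q2 (vaporize at 100 °C): 65.7 × 2270.0 = 149139 J
q3 (heat steam 100.0→148.5 °C): 65.7 × 2.0 × 48.5 = 6373 J
Total: 9397 + 149139 + 6373 = 164909 J = 165 kJ

q = 165 kJ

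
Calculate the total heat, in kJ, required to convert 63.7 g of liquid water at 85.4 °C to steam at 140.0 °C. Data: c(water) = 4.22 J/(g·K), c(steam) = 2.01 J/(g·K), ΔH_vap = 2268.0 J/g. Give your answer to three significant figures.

q = 154 kJ

q1 (heat water 85.4→100.0 °C): 63.7 × 4.22 × 14.6 = 3925 J
q2 (vaporize at 100 °C): 63.7 × 2268.0 = 144472 J
q3 (heat steam 100.0→140.0 °C): 63.7 × 2.01 × 40.0 = 5121 J
Total: 3925 + 144472 + 5121 = 153518 J = 154 kJ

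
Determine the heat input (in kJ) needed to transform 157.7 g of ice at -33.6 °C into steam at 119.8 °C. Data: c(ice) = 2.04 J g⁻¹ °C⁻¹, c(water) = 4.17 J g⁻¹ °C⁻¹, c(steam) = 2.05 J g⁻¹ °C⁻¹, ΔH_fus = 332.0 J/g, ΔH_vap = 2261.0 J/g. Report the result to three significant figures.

q1 (heat ice -33.6→0.0 °C): 157.7 × 2.04 × 33.6 = 10809 J
q2 (melt at 0 °C): 157.7 × 332.0 = 52356 J
q3 (heat water 0.0→100.0 °C): 157.7 × 4.17 × 100.0 = 65761 J
q4 (vaporize at 100 °C): 157.7 × 2261.0 = 356560 J
q5 (heat steam 100.0→119.8 °C): 157.7 × 2.05 × 19.8 = 6401 J
Total: 10809 + 52356 + 65761 + 356560 + 6401 = 491887 J = 492 kJ

q = 492 kJ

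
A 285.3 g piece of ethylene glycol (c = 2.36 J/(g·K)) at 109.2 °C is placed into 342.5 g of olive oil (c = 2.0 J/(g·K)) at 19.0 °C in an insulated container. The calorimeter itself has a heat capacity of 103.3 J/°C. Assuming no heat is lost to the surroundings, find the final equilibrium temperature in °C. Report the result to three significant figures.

Heat lost by ethylene glycol = heat gained by olive oil + calorimeter.
(285.3)(2.36)(109.2 − T) = [(342.5)(2.0) + 103.3](T − 19.0)
673.308 (109.2 − T) = 788.3 (T − 19.0)
73525 − 673.308 T = 788.3 T − 14978
88503 = 1461.608 T
T = 60.55 °C

T_f = 60.6 °C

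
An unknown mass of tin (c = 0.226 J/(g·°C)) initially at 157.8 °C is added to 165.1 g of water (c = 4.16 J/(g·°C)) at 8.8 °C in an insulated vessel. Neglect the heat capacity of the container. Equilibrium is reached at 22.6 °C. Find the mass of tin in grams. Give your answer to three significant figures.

q_gained = (165.1 × 4.16) × (22.6 − 8.8) = 9478 J
q_lost = m × 0.226 × (157.8 − 22.6) = 30.5552 m
m = 9478 / 30.5552 = 310 g

m = 310 g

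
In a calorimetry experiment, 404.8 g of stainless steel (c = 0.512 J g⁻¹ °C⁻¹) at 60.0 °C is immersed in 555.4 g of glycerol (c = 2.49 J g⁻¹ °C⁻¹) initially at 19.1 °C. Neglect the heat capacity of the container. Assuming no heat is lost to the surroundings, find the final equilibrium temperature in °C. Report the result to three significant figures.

T_f = 24.4 °C

Heat lost by stainless steel = heat gained by glycerol.
(404.8)(0.512)(60.0 − T) = (555.4)(2.49)(T − 19.1)
207.2576 (60.0 − T) = 1382.946 (T − 19.1)
12435 − 207.2576 T = 1382.946 T − 26414
38849 = 1590.2036 T
T = 24.43 °C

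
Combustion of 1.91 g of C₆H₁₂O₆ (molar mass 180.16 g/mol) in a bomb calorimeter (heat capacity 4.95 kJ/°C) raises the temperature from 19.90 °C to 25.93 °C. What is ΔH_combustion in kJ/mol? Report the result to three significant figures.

ΔH = -2820 kJ/mol

ΔT = 25.93 − 19.90 = 6.03 °C
q_cal = C_cal × ΔT = 4.95 × 6.03 = 29.8485 kJ
n = 1.91 / 180.16 = 0.01060 mol
q_rxn = −q_cal = -29.8485 kJ
ΔH = -29.8485 / 0.01060 = -2816 kJ/mol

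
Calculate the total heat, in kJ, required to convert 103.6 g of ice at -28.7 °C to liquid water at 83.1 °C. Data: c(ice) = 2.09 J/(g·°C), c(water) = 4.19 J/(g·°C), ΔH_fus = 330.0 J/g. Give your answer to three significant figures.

q = 76.5 kJ

q1 (heat ice -28.7→0.0 °C): 103.6 × 2.09 × 28.7 = 6214 J
q2 (melt at 0 °C): 103.6 × 330.0 = 34188 J
q3 (heat water 0.0→83.1 °C): 103.6 × 4.19 × 83.1 = 36072 J
Total: 6214 + 34188 + 36072 = 76474 J = 76.5 kJ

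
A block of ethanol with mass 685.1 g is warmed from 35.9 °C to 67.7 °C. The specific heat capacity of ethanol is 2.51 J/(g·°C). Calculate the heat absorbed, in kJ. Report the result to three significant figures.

q = 54.7 kJ

q = m c ΔT = 685.1 × 2.51 × (67.7 − 35.9)
q = 685.1 × 2.51 × 31.8 = 54680 J = 54.7 kJ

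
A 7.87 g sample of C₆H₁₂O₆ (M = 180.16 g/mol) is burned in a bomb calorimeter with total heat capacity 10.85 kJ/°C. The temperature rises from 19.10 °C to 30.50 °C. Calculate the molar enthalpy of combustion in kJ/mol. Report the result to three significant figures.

ΔH = -2830 kJ/mol

ΔT = 30.50 − 19.10 = 11.40 °C
q_cal = C_cal × ΔT = 10.85 × 11.40 = 123.69 kJ
n = 7.87 / 180.16 = 0.04368 mol
q_rxn = −q_cal = -123.69 kJ
ΔH = -123.69 / 0.04368 = -2832 kJ/mol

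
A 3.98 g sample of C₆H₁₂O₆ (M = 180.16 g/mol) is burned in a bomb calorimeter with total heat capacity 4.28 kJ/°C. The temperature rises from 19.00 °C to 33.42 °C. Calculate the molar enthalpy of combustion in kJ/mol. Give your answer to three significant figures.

ΔT = 33.42 − 19.00 = 14.42 °C
q_cal = C_cal × ΔT = 4.28 × 14.42 = 61.7176 kJ
n = 3.98 / 180.16 = 0.02209 mol
q_rxn = −q_cal = -61.7176 kJ
ΔH = -61.7176 / 0.02209 = -2794 kJ/mol

ΔH = -2790 kJ/mol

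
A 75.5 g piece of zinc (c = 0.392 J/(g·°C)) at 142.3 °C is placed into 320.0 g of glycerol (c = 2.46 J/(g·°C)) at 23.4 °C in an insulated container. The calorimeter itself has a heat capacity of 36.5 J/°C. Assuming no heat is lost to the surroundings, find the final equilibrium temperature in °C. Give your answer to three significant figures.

T_f = 27.5 °C

Heat lost by zinc = heat gained by glycerol + calorimeter.
(75.5)(0.392)(142.3 − T) = [(320.0)(2.46) + 36.5](T − 23.4)
29.596 (142.3 − T) = 823.7 (T − 23.4)
4211.5 − 29.596 T = 823.7 T − 19275
23486.5 = 853.296 T
T = 27.52 °C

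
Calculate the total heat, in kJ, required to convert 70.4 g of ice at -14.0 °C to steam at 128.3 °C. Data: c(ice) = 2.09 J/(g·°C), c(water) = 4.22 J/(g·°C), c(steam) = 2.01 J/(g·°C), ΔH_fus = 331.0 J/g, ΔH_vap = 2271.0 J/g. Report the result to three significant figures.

q1 (heat ice -14.0→0.0 °C): 70.4 × 2.09 × 14.0 = 2060 J
q2 (melt at 0 °C): 70.4 × 331.0 = 23302 J
q3 (heat water 0.0→100.0 °C): 70.4 × 4.22 × 100.0 = 29709 J
q4 (vaporize at 100 °C): 70.4 × 2271.0 = 159878 J
q5 (heat steam 100.0→128.3 °C): 70.4 × 2.01 × 28.3 = 4005 J
Total: 2060 + 23302 + 29709 + 159878 + 4005 = 218954 J = 219 kJ

q = 219 kJ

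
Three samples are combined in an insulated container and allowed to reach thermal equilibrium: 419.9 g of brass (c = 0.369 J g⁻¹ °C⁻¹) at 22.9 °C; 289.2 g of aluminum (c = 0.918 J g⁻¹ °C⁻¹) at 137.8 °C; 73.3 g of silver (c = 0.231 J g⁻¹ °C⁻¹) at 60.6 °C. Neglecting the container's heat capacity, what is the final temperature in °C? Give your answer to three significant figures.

Σ mᵢcᵢ(T − Tᵢ) = 0  ⇒  T = Σ mᵢcᵢTᵢ / Σ mᵢcᵢ
Σ mᵢcᵢ = 419.9×0.369 + 289.2×0.918 + 73.3×0.231 = 437.3610
Σ mᵢcᵢTᵢ = 154.9431×22.9 + 265.4856×137.8 + 16.9323×60.6 = 41158
T = 41158 / 437.3610 = 94.11 °C

T_f = 94.1 °C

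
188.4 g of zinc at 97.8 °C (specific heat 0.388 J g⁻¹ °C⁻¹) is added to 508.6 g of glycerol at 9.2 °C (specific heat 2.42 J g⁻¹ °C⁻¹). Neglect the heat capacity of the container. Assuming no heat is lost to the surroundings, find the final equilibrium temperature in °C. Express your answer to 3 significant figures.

T_f = 14.2 °C

Heat lost by zinc = heat gained by glycerol.
(188.4)(0.388)(97.8 − T) = (508.6)(2.42)(T − 9.2)
73.0992 (97.8 − T) = 1230.812 (T − 9.2)
7149.1 − 73.0992 T = 1230.812 T − 11323
18472.1 = 1303.9112 T
T = 14.17 °C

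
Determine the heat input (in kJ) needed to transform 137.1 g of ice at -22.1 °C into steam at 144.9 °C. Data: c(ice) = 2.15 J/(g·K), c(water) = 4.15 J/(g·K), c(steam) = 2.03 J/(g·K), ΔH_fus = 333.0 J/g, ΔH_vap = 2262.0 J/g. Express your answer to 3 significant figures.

q = 432 kJ

q1 (heat ice -22.1→0.0 °C): 137.1 × 2.15 × 22.1 = 6514 J
q2 (melt at 0 °C): 137.1 × 333.0 = 45654 J
q3 (heat water 0.0→100.0 °C): 137.1 × 4.15 × 100.0 = 56897 J
q4 (vaporize at 100 °C): 137.1 × 2262.0 = 310120 J
q5 (heat steam 100.0→144.9 °C): 137.1 × 2.03 × 44.9 = 12496 J
Total: 6514 + 45654 + 56897 + 310120 + 12496 = 431681 J = 432 kJ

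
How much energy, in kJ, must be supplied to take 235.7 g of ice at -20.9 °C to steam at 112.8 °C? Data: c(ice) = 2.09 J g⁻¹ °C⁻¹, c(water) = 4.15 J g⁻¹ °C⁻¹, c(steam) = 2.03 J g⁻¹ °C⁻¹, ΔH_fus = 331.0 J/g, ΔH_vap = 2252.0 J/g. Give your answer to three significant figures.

q1 (heat ice -20.9→0.0 °C): 235.7 × 2.09 × 20.9 = 10296 J
q2 (melt at 0 °C): 235.7 × 331.0 = 78017 J
q3 (heat water 0.0→100.0 °C): 235.7 × 4.15 × 100.0 = 97816 J
q4 (vaporize at 100 °C): 235.7 × 2252.0 = 530796 J
q5 (heat steam 100.0→112.8 °C): 235.7 × 2.03 × 12.8 = 6124 J
Total: 10296 + 78017 + 97816 + 530796 + 6124 = 723049 J = 723 kJ

q = 723 kJ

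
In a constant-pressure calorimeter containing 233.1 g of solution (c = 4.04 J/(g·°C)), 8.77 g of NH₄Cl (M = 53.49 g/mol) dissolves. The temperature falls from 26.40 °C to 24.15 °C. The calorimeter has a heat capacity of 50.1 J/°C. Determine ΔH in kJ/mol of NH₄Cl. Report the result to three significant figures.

|ΔT| = |24.15 − 26.40| = 2.25 °C
|q_surr| = (233.1 × 4.04 + 50.1) × 2.25 = 991.824 × 2.25 = 2232 J
n(NH₄Cl) = 8.77 / 53.49 = 0.1640 mol
Temperature fell, so q_rxn = +|q_surr| = 2.232 kJ
ΔH = q_rxn / n = 13.61 kJ/mol

ΔH = 13.6 kJ/mol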